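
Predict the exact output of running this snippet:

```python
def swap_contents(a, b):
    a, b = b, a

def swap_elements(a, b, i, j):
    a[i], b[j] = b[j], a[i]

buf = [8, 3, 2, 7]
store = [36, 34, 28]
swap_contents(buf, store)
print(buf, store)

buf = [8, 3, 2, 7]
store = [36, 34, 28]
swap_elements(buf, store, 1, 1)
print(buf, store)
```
[8, 3, 2, 7] [36, 34, 28]
[8, 34, 2, 7] [36, 3, 28]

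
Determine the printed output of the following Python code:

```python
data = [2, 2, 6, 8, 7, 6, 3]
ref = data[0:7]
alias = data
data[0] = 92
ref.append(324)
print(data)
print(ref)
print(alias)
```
[92, 2, 6, 8, 7, 6, 3]
[2, 2, 6, 8, 7, 6, 3, 324]
[92, 2, 6, 8, 7, 6, 3]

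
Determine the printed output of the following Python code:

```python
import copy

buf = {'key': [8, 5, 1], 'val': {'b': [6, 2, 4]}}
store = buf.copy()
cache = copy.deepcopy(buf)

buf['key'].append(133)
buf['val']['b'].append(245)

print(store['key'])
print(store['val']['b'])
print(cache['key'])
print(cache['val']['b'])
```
[8, 5, 1, 133]
[6, 2, 4, 245]
[8, 5, 1]
[6, 2, 4]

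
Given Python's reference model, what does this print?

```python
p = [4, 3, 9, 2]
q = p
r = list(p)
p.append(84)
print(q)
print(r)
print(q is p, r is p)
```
[4, 3, 9, 2, 84]
[4, 3, 9, 2]
True False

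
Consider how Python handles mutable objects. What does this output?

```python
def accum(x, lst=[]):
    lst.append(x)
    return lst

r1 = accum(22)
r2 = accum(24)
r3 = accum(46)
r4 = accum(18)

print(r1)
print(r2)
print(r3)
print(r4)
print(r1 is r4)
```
[22, 24, 46, 18]
[22, 24, 46, 18]
[22, 24, 46, 18]
[22, 24, 46, 18]
True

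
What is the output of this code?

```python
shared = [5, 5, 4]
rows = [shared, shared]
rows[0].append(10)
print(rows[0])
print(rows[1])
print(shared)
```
[5, 5, 4, 10]
[5, 5, 4, 10]
[5, 5, 4, 10]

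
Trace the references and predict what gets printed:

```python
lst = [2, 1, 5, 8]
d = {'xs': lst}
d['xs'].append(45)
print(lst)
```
[2, 1, 5, 8, 45]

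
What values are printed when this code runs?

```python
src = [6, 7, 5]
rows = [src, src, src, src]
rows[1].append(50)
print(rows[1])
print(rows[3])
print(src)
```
[6, 7, 5, 50]
[6, 7, 5, 50]
[6, 7, 5, 50]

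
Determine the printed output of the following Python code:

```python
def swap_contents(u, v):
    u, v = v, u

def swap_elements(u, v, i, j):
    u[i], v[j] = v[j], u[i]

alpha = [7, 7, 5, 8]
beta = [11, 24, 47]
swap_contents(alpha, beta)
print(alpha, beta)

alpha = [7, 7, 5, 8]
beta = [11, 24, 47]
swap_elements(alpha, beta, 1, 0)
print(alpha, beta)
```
[7, 7, 5, 8] [11, 24, 47]
[7, 11, 5, 8] [7, 24, 47]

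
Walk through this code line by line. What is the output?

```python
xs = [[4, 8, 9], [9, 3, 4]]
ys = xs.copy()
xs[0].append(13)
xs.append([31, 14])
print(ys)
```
[[4, 8, 9, 13], [9, 3, 4]]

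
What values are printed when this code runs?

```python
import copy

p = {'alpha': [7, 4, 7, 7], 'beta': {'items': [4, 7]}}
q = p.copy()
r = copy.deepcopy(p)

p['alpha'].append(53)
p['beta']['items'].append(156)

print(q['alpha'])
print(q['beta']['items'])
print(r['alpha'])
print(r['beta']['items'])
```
[7, 4, 7, 7, 53]
[4, 7, 156]
[7, 4, 7, 7]
[4, 7]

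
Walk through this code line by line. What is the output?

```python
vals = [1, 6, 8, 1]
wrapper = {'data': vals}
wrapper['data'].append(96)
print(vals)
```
[1, 6, 8, 1, 96]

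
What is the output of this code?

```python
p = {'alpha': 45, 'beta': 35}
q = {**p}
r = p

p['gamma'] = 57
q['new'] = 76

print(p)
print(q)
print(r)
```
{'alpha': 45, 'beta': 35, 'gamma': 57}
{'alpha': 45, 'beta': 35, 'new': 76}
{'alpha': 45, 'beta': 35, 'gamma': 57}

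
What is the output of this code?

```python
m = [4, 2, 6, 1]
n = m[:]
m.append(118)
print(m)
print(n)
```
[4, 2, 6, 1, 118]
[4, 2, 6, 1]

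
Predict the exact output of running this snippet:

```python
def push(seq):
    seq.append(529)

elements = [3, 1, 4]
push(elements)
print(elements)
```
[3, 1, 4, 529]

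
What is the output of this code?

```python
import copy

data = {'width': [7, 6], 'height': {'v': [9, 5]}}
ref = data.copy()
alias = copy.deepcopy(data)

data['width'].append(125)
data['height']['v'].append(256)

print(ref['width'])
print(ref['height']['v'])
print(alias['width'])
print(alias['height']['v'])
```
[7, 6, 125]
[9, 5, 256]
[7, 6]
[9, 5]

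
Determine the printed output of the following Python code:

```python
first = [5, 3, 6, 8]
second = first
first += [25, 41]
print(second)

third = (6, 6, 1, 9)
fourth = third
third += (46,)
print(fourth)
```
[5, 3, 6, 8, 25, 41]
(6, 6, 1, 9)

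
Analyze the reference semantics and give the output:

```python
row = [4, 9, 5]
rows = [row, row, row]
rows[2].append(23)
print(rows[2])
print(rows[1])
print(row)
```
[4, 9, 5, 23]
[4, 9, 5, 23]
[4, 9, 5, 23]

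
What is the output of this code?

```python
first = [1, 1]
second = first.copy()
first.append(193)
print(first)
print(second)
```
[1, 1, 193]
[1, 1]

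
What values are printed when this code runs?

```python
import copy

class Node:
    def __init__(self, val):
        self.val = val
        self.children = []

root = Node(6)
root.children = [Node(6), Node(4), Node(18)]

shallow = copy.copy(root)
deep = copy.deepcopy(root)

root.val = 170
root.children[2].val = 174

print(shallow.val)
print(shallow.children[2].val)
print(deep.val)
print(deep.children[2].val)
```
6
174
6
18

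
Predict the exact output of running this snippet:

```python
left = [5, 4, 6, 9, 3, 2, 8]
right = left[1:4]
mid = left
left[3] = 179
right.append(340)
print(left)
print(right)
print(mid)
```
[5, 4, 6, 179, 3, 2, 8]
[4, 6, 9, 340]
[5, 4, 6, 179, 3, 2, 8]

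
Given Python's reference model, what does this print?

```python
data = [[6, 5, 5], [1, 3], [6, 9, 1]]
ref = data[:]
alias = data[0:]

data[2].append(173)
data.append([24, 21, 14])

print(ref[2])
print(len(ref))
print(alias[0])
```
[6, 9, 1, 173]
3
[6, 5, 5]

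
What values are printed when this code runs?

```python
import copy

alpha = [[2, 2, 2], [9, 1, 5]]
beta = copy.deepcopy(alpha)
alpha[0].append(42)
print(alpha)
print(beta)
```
[[2, 2, 2, 42], [9, 1, 5]]
[[2, 2, 2], [9, 1, 5]]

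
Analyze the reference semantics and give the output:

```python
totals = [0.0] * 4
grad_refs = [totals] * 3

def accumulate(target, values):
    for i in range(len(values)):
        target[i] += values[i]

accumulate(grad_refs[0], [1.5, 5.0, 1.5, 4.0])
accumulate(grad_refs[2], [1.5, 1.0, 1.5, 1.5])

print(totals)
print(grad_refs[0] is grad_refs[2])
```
[3.0, 6.0, 3.0, 5.5]
True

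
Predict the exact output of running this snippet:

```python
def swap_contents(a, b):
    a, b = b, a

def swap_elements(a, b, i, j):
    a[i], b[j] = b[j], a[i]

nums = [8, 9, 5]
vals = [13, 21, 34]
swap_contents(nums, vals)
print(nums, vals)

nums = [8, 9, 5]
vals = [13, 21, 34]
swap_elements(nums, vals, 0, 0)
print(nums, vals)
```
[8, 9, 5] [13, 21, 34]
[13, 9, 5] [8, 21, 34]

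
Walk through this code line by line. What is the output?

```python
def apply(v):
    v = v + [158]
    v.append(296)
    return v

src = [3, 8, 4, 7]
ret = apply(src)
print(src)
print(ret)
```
[3, 8, 4, 7]
[3, 8, 4, 7, 158, 296]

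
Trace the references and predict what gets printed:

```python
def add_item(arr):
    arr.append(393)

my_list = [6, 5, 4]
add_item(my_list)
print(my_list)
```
[6, 5, 4, 393]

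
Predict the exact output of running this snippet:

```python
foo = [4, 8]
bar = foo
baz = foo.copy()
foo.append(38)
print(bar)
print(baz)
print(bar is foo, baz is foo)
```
[4, 8, 38]
[4, 8]
True False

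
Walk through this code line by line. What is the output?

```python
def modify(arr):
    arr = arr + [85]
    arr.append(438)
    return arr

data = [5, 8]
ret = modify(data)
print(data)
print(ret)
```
[5, 8]
[5, 8, 85, 438]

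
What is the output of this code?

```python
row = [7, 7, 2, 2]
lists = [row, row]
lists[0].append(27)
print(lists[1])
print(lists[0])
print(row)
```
[7, 7, 2, 2, 27]
[7, 7, 2, 2, 27]
[7, 7, 2, 2, 27]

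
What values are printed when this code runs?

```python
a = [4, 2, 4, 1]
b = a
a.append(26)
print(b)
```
[4, 2, 4, 1, 26]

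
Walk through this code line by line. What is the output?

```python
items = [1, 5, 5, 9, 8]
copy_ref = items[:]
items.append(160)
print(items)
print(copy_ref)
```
[1, 5, 5, 9, 8, 160]
[1, 5, 5, 9, 8]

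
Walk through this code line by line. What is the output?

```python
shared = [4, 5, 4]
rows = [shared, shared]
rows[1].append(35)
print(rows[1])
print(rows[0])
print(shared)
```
[4, 5, 4, 35]
[4, 5, 4, 35]
[4, 5, 4, 35]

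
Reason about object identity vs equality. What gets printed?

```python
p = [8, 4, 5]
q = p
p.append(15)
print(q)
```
[8, 4, 5, 15]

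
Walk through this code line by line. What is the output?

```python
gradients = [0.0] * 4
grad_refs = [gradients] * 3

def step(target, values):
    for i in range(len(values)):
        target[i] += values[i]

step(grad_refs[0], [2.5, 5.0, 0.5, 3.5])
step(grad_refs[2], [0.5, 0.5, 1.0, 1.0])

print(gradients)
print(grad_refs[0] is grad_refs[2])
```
[3.0, 5.5, 1.5, 4.5]
True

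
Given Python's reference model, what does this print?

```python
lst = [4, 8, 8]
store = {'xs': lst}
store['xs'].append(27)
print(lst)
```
[4, 8, 8, 27]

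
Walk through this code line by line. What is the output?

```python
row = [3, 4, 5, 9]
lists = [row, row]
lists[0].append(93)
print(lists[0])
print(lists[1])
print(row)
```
[3, 4, 5, 9, 93]
[3, 4, 5, 9, 93]
[3, 4, 5, 9, 93]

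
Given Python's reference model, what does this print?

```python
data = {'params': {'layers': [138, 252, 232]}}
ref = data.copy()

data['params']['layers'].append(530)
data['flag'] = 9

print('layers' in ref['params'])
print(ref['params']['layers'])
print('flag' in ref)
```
True
[138, 252, 232, 530]
False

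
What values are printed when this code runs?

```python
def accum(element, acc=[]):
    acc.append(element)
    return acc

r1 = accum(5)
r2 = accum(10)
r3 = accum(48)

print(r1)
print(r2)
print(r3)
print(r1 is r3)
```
[5, 10, 48]
[5, 10, 48]
[5, 10, 48]
True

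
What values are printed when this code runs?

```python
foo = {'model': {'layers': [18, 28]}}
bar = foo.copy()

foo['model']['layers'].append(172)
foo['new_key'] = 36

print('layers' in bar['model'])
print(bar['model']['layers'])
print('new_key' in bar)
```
True
[18, 28, 172]
False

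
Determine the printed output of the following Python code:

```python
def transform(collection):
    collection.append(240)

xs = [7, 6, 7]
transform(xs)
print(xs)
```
[7, 6, 7, 240]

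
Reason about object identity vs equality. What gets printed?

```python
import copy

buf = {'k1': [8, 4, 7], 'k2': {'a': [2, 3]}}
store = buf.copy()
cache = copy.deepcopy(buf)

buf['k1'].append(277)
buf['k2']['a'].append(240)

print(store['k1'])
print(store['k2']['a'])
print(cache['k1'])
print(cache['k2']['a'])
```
[8, 4, 7, 277]
[2, 3, 240]
[8, 4, 7]
[2, 3]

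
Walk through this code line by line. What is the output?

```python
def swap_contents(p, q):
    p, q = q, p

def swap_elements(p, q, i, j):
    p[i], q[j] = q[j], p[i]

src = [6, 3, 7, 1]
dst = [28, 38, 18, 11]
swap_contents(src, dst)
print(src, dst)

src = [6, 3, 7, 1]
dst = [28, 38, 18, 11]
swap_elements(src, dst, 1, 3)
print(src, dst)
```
[6, 3, 7, 1] [28, 38, 18, 11]
[6, 11, 7, 1] [28, 38, 18, 3]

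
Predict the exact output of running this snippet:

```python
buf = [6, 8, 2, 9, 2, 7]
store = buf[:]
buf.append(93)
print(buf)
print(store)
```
[6, 8, 2, 9, 2, 7, 93]
[6, 8, 2, 9, 2, 7]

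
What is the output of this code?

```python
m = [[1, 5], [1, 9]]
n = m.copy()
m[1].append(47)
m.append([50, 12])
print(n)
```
[[1, 5], [1, 9, 47]]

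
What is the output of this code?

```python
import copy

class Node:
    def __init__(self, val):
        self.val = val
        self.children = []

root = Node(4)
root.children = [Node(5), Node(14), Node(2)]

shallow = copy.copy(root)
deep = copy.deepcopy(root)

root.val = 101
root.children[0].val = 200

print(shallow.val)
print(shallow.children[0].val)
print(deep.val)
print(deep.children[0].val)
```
4
200
4
5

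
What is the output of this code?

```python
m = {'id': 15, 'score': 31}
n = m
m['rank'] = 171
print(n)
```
{'id': 15, 'score': 31, 'rank': 171}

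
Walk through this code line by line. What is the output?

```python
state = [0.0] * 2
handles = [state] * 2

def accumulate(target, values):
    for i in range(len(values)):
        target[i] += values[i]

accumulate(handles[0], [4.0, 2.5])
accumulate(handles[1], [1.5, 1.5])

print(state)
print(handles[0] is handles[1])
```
[5.5, 4.0]
True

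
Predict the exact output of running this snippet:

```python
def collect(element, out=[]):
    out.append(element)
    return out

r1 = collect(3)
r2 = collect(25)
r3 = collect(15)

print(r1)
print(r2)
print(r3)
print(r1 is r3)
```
[3, 25, 15]
[3, 25, 15]
[3, 25, 15]
True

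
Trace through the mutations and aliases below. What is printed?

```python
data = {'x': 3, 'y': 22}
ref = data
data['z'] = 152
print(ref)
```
{'x': 3, 'y': 22, 'z': 152}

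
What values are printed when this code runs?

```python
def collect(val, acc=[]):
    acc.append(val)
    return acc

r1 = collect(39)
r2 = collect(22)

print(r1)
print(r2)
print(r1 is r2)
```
[39, 22]
[39, 22]
True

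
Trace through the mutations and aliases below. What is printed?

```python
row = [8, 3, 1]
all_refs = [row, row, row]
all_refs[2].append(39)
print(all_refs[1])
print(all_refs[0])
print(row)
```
[8, 3, 1, 39]
[8, 3, 1, 39]
[8, 3, 1, 39]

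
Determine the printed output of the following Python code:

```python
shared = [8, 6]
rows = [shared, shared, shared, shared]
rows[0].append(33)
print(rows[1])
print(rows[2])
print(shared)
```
[8, 6, 33]
[8, 6, 33]
[8, 6, 33]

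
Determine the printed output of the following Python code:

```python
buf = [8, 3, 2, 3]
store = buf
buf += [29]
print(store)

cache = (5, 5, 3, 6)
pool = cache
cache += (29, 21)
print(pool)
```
[8, 3, 2, 3, 29]
(5, 5, 3, 6)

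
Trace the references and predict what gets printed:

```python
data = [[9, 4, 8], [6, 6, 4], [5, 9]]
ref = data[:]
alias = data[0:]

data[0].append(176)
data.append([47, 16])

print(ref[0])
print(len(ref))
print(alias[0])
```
[9, 4, 8, 176]
3
[9, 4, 8, 176]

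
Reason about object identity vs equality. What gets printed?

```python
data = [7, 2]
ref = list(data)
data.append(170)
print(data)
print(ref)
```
[7, 2, 170]
[7, 2]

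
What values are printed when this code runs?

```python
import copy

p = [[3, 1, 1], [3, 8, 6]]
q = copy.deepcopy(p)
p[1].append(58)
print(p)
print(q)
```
[[3, 1, 1], [3, 8, 6, 58]]
[[3, 1, 1], [3, 8, 6]]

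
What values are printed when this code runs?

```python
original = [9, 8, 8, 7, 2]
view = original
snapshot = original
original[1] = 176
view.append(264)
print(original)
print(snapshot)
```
[9, 176, 8, 7, 2, 264]
[9, 176, 8, 7, 2, 264]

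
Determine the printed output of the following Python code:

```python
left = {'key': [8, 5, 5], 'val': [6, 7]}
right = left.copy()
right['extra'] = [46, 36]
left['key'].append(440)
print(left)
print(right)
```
{'key': [8, 5, 5, 440], 'val': [6, 7]}
{'key': [8, 5, 5, 440], 'val': [6, 7], 'extra': [46, 36]}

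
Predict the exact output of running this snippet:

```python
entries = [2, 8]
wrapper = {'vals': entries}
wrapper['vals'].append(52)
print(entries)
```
[2, 8, 52]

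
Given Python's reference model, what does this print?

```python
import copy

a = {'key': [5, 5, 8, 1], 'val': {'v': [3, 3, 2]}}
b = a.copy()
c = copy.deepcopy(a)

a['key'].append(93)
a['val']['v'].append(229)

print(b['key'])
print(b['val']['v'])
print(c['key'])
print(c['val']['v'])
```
[5, 5, 8, 1, 93]
[3, 3, 2, 229]
[5, 5, 8, 1]
[3, 3, 2]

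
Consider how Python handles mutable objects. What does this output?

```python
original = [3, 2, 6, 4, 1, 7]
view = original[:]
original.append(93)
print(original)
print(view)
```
[3, 2, 6, 4, 1, 7, 93]
[3, 2, 6, 4, 1, 7]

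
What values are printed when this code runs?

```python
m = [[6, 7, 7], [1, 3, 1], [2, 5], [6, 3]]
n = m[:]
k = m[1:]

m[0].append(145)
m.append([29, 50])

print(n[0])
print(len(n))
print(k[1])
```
[6, 7, 7, 145]
4
[2, 5]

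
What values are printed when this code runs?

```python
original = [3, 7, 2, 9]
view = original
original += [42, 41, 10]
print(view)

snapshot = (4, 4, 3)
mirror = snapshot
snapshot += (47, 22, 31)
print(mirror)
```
[3, 7, 2, 9, 42, 41, 10]
(4, 4, 3)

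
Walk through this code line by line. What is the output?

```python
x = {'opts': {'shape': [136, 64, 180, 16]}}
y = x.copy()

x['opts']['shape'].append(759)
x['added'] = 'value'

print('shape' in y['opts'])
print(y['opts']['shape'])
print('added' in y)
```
True
[136, 64, 180, 16, 759]
False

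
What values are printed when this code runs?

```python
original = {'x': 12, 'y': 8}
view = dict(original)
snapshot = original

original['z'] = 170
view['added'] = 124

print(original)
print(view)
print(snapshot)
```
{'x': 12, 'y': 8, 'z': 170}
{'x': 12, 'y': 8, 'added': 124}
{'x': 12, 'y': 8, 'z': 170}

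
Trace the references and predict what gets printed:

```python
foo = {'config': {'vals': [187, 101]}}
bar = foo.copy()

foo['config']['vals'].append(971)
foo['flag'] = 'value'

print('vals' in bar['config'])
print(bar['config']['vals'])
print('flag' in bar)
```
True
[187, 101, 971]
False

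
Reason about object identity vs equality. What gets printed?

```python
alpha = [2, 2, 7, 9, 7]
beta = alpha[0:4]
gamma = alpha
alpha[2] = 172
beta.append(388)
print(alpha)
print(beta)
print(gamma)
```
[2, 2, 172, 9, 7]
[2, 2, 7, 9, 388]
[2, 2, 172, 9, 7]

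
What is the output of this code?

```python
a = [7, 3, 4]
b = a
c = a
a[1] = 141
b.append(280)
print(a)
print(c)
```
[7, 141, 4, 280]
[7, 141, 4, 280]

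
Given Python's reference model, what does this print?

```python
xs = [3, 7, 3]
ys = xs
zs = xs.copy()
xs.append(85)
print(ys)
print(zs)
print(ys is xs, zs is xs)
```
[3, 7, 3, 85]
[3, 7, 3]
True False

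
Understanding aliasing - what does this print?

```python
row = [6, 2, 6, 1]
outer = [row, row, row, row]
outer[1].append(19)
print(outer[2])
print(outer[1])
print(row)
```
[6, 2, 6, 1, 19]
[6, 2, 6, 1, 19]
[6, 2, 6, 1, 19]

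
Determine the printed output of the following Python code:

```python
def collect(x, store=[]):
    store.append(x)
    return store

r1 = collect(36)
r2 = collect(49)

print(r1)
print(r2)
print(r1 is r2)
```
[36, 49]
[36, 49]
True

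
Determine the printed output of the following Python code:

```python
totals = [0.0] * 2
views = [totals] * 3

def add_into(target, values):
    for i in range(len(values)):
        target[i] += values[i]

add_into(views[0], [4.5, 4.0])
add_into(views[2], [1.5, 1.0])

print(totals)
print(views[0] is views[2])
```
[6.0, 5.0]
True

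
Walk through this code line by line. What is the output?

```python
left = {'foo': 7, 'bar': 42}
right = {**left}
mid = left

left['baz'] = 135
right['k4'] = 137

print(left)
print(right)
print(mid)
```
{'foo': 7, 'bar': 42, 'baz': 135}
{'foo': 7, 'bar': 42, 'k4': 137}
{'foo': 7, 'bar': 42, 'baz': 135}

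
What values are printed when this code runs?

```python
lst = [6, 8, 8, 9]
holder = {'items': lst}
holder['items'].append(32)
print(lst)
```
[6, 8, 8, 9, 32]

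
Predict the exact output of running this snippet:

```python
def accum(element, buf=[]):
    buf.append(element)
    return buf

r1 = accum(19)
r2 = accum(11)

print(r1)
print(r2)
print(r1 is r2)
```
[19, 11]
[19, 11]
True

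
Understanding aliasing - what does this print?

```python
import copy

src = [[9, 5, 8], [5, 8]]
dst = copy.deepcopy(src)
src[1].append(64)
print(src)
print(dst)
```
[[9, 5, 8], [5, 8, 64]]
[[9, 5, 8], [5, 8]]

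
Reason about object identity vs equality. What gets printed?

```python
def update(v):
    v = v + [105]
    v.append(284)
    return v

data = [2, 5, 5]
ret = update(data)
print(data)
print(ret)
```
[2, 5, 5]
[2, 5, 5, 105, 284]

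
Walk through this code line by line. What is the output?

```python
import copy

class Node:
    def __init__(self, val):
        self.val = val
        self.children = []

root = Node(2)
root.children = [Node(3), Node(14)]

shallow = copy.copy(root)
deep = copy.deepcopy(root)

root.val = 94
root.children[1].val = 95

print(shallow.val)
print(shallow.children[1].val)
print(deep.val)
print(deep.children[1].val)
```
2
95
2
14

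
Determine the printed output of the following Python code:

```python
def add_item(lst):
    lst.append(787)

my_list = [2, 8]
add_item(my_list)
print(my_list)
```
[2, 8, 787]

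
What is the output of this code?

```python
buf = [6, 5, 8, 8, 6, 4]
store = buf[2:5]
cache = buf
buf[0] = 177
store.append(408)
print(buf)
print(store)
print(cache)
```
[177, 5, 8, 8, 6, 4]
[8, 8, 6, 408]
[177, 5, 8, 8, 6, 4]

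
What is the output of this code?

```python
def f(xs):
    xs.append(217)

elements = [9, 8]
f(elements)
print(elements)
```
[9, 8, 217]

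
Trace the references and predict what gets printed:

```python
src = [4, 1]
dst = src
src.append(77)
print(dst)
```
[4, 1, 77]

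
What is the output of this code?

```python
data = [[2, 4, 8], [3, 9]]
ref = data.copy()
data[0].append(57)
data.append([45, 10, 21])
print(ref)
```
[[2, 4, 8, 57], [3, 9]]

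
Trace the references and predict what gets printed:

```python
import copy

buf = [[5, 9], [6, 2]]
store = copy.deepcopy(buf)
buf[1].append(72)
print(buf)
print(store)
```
[[5, 9], [6, 2, 72]]
[[5, 9], [6, 2]]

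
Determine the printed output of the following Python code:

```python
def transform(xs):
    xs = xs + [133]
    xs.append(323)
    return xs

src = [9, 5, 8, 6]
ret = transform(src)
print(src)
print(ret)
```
[9, 5, 8, 6]
[9, 5, 8, 6, 133, 323]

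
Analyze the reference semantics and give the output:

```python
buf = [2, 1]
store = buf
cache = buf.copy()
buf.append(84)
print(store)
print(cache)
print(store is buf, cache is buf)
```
[2, 1, 84]
[2, 1]
True False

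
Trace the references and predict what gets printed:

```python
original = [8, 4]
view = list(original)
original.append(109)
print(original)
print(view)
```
[8, 4, 109]
[8, 4]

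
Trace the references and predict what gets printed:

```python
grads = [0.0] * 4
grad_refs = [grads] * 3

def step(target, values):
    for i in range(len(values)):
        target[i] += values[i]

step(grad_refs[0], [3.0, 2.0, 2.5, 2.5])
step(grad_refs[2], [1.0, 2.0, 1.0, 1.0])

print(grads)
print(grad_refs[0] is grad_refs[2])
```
[4.0, 4.0, 3.5, 3.5]
True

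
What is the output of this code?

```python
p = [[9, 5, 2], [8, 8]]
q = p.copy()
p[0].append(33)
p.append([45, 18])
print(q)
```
[[9, 5, 2, 33], [8, 8]]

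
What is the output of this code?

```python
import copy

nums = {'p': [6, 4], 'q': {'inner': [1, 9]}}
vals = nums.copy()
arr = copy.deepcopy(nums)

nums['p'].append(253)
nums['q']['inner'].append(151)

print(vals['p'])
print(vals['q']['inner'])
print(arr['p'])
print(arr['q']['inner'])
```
[6, 4, 253]
[1, 9, 151]
[6, 4]
[1, 9]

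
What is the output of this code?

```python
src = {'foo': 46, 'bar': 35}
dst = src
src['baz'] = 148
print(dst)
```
{'foo': 46, 'bar': 35, 'baz': 148}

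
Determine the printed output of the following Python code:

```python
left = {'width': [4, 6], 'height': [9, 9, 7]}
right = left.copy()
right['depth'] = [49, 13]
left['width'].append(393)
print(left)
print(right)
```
{'width': [4, 6, 393], 'height': [9, 9, 7]}
{'width': [4, 6, 393], 'height': [9, 9, 7], 'depth': [49, 13]}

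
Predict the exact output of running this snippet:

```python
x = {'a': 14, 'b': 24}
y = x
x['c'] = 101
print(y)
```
{'a': 14, 'b': 24, 'c': 101}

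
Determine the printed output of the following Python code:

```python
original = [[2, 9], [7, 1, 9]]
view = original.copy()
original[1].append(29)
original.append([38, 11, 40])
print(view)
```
[[2, 9], [7, 1, 9, 29]]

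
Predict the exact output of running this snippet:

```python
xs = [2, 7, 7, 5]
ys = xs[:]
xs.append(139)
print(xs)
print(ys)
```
[2, 7, 7, 5, 139]
[2, 7, 7, 5]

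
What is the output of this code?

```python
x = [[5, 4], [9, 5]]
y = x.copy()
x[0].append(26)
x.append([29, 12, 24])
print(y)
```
[[5, 4, 26], [9, 5]]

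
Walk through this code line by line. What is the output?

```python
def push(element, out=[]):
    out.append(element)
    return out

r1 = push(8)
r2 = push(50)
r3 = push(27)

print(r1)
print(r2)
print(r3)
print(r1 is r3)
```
[8, 50, 27]
[8, 50, 27]
[8, 50, 27]
True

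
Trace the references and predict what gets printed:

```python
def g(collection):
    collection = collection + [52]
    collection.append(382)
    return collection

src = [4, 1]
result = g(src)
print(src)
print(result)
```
[4, 1]
[4, 1, 52, 382]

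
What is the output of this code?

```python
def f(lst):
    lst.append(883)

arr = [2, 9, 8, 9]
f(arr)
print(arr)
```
[2, 9, 8, 9, 883]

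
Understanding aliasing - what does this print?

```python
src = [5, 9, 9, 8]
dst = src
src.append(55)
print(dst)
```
[5, 9, 9, 8, 55]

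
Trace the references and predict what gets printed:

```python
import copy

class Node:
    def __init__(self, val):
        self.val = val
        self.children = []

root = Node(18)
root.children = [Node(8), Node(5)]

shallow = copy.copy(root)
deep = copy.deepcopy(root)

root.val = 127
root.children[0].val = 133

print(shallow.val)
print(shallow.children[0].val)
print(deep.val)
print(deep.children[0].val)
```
18
133
18
8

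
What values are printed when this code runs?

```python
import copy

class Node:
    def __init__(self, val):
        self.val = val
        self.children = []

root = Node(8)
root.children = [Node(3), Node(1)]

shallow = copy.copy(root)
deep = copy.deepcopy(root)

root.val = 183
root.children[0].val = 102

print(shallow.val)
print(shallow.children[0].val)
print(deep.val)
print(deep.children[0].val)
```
8
102
8
3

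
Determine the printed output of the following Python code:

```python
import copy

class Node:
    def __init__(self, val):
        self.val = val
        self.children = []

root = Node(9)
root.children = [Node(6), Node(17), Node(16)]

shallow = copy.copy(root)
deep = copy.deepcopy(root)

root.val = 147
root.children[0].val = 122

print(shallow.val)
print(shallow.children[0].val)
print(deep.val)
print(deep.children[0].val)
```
9
122
9
6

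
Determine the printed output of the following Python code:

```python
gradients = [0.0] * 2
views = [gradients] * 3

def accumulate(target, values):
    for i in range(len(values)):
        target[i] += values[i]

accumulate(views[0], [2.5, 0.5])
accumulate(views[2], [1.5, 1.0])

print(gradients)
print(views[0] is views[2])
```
[4.0, 1.5]
True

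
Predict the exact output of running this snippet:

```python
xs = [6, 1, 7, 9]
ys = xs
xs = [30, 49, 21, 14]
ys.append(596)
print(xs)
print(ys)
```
[30, 49, 21, 14]
[6, 1, 7, 9, 596]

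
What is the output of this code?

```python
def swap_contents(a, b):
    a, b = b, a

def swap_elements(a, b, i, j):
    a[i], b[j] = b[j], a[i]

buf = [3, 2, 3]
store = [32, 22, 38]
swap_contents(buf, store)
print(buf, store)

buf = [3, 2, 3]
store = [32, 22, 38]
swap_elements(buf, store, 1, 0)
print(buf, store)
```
[3, 2, 3] [32, 22, 38]
[3, 32, 3] [2, 22, 38]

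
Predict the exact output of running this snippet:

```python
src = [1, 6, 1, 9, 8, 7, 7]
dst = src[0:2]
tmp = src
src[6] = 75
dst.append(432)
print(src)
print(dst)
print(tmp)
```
[1, 6, 1, 9, 8, 7, 75]
[1, 6, 432]
[1, 6, 1, 9, 8, 7, 75]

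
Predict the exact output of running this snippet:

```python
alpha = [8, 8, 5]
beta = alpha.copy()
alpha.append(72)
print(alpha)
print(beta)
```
[8, 8, 5, 72]
[8, 8, 5]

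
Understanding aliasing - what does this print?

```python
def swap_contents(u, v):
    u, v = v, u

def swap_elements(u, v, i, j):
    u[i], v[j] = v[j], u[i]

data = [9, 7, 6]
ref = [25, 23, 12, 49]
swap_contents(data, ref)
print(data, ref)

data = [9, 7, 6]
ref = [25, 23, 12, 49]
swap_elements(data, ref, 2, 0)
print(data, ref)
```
[9, 7, 6] [25, 23, 12, 49]
[9, 7, 25] [6, 23, 12, 49]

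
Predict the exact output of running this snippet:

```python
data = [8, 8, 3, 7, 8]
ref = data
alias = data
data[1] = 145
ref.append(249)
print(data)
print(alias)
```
[8, 145, 3, 7, 8, 249]
[8, 145, 3, 7, 8, 249]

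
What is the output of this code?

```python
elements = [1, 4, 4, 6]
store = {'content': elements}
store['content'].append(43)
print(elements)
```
[1, 4, 4, 6, 43]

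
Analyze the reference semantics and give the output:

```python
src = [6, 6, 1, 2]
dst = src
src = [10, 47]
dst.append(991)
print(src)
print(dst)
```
[10, 47]
[6, 6, 1, 2, 991]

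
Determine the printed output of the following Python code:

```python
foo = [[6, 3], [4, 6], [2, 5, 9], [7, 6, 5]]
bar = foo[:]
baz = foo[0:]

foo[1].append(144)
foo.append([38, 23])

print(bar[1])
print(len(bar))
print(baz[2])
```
[4, 6, 144]
4
[2, 5, 9]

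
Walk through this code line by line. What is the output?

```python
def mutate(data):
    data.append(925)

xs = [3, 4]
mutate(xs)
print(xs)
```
[3, 4, 925]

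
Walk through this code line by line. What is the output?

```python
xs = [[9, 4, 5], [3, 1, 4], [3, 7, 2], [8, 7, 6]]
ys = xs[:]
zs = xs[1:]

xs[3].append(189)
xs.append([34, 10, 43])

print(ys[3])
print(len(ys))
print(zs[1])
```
[8, 7, 6, 189]
4
[3, 7, 2]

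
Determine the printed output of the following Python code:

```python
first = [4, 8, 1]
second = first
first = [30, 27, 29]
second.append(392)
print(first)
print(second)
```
[30, 27, 29]
[4, 8, 1, 392]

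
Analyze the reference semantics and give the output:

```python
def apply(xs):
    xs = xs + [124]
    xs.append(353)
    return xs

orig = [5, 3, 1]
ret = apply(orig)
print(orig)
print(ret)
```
[5, 3, 1]
[5, 3, 1, 124, 353]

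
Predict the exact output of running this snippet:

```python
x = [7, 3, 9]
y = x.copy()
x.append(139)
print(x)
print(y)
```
[7, 3, 9, 139]
[7, 3, 9]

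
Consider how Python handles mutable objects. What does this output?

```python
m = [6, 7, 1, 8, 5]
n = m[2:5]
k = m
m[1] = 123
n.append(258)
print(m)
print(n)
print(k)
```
[6, 123, 1, 8, 5]
[1, 8, 5, 258]
[6, 123, 1, 8, 5]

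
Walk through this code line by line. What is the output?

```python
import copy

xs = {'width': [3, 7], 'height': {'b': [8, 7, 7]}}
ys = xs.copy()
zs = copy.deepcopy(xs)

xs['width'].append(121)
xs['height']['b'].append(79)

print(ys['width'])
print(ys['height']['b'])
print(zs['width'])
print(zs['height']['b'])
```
[3, 7, 121]
[8, 7, 7, 79]
[3, 7]
[8, 7, 7]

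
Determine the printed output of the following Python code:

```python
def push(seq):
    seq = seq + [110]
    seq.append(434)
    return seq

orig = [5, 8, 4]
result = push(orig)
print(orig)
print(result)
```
[5, 8, 4]
[5, 8, 4, 110, 434]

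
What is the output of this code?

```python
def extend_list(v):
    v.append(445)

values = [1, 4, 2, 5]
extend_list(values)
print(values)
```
[1, 4, 2, 5, 445]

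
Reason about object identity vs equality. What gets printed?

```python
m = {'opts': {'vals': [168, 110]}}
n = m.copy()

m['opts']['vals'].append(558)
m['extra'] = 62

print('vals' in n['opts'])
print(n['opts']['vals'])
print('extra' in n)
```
True
[168, 110, 558]
False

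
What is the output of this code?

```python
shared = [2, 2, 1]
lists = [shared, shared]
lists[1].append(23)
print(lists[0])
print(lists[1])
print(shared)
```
[2, 2, 1, 23]
[2, 2, 1, 23]
[2, 2, 1, 23]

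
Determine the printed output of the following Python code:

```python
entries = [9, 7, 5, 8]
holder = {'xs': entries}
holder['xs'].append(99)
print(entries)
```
[9, 7, 5, 8, 99]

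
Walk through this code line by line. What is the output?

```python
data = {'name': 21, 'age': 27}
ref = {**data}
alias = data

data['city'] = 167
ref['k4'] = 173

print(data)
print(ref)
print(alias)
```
{'name': 21, 'age': 27, 'city': 167}
{'name': 21, 'age': 27, 'k4': 173}
{'name': 21, 'age': 27, 'city': 167}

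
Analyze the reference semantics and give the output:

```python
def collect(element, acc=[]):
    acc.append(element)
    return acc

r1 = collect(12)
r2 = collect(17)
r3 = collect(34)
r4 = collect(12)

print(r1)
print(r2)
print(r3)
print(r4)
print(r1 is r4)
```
[12, 17, 34, 12]
[12, 17, 34, 12]
[12, 17, 34, 12]
[12, 17, 34, 12]
True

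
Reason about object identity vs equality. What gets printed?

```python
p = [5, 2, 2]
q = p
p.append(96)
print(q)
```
[5, 2, 2, 96]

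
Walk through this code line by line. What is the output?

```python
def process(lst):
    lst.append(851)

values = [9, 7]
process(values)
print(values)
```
[9, 7, 851]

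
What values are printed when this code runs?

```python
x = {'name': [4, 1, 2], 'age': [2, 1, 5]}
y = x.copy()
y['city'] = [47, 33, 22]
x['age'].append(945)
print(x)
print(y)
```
{'name': [4, 1, 2], 'age': [2, 1, 5, 945]}
{'name': [4, 1, 2], 'age': [2, 1, 5, 945], 'city': [47, 33, 22]}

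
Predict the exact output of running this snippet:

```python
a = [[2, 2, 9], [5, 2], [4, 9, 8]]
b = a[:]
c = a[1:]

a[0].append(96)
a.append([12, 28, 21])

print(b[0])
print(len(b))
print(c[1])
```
[2, 2, 9, 96]
3
[4, 9, 8]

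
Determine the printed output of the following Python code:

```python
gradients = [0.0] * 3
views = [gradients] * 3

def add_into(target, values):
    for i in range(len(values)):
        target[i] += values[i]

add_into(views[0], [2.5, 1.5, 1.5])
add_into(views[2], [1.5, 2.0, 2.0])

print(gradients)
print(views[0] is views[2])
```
[4.0, 3.5, 3.5]
True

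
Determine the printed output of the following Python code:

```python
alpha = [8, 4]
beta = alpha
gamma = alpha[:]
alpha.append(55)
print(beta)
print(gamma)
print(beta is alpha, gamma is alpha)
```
[8, 4, 55]
[8, 4]
True False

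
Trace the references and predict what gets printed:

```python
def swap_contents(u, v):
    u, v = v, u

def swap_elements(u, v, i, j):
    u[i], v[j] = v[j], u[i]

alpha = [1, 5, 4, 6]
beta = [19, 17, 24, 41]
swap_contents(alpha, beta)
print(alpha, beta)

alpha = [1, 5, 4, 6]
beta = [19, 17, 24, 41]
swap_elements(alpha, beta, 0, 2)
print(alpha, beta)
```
[1, 5, 4, 6] [19, 17, 24, 41]
[24, 5, 4, 6] [19, 17, 1, 41]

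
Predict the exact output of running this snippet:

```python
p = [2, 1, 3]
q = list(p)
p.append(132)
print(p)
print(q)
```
[2, 1, 3, 132]
[2, 1, 3]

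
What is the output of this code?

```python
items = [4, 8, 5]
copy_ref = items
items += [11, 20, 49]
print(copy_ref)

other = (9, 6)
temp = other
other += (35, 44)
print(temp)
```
[4, 8, 5, 11, 20, 49]
(9, 6)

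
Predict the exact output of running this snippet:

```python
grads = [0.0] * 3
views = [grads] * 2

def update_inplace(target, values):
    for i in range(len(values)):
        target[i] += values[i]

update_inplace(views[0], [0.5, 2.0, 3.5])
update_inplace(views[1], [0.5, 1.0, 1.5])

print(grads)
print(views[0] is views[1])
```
[1.0, 3.0, 5.0]
True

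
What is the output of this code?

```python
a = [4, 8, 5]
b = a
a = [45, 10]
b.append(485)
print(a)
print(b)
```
[45, 10]
[4, 8, 5, 485]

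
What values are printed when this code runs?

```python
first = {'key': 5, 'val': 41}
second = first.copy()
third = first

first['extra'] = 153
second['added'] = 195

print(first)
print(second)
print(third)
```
{'key': 5, 'val': 41, 'extra': 153}
{'key': 5, 'val': 41, 'added': 195}
{'key': 5, 'val': 41, 'extra': 153}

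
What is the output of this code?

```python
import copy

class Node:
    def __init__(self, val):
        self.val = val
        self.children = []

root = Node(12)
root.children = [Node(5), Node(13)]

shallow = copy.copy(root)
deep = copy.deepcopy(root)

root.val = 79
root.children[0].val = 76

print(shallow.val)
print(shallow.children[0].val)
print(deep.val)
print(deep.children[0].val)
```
12
76
12
5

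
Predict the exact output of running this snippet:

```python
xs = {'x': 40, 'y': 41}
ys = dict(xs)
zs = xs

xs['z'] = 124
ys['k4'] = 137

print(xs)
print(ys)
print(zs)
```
{'x': 40, 'y': 41, 'z': 124}
{'x': 40, 'y': 41, 'k4': 137}
{'x': 40, 'y': 41, 'z': 124}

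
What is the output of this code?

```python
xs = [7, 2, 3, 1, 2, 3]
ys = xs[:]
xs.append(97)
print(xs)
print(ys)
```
[7, 2, 3, 1, 2, 3, 97]
[7, 2, 3, 1, 2, 3]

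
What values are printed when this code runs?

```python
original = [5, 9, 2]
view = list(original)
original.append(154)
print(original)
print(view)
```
[5, 9, 2, 154]
[5, 9, 2]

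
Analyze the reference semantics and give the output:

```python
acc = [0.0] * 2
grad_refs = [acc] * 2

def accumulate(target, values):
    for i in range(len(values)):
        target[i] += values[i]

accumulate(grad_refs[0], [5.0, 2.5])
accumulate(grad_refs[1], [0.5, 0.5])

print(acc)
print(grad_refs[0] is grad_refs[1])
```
[5.5, 3.0]
True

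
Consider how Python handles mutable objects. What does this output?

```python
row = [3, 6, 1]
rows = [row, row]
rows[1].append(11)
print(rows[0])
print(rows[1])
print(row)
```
[3, 6, 1, 11]
[3, 6, 1, 11]
[3, 6, 1, 11]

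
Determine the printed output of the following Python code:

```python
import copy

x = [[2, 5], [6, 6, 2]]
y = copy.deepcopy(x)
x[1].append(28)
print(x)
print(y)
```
[[2, 5], [6, 6, 2, 28]]
[[2, 5], [6, 6, 2]]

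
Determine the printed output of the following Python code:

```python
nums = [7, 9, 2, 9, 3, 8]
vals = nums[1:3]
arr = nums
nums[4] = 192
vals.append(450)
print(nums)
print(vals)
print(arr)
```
[7, 9, 2, 9, 192, 8]
[9, 2, 450]
[7, 9, 2, 9, 192, 8]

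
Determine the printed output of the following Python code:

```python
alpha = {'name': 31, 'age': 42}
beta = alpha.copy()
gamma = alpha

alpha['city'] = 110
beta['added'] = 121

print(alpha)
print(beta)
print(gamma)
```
{'name': 31, 'age': 42, 'city': 110}
{'name': 31, 'age': 42, 'added': 121}
{'name': 31, 'age': 42, 'city': 110}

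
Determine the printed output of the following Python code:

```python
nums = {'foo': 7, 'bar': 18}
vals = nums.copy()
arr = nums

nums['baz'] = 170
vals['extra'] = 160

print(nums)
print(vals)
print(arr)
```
{'foo': 7, 'bar': 18, 'baz': 170}
{'foo': 7, 'bar': 18, 'extra': 160}
{'foo': 7, 'bar': 18, 'baz': 170}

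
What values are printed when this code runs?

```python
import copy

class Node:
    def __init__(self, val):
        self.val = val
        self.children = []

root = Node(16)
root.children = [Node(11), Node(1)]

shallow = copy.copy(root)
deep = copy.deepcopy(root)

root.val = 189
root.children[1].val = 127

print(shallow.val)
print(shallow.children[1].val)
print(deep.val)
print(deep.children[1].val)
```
16
127
16
1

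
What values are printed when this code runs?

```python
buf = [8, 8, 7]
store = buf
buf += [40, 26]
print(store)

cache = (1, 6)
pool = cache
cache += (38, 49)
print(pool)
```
[8, 8, 7, 40, 26]
(1, 6)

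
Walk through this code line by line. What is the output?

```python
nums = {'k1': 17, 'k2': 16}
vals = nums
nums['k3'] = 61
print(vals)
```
{'k1': 17, 'k2': 16, 'k3': 61}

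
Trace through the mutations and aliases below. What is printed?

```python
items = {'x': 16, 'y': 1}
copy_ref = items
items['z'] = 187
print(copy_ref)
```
{'x': 16, 'y': 1, 'z': 187}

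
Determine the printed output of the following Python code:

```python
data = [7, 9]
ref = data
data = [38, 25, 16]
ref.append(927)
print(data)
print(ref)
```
[38, 25, 16]
[7, 9, 927]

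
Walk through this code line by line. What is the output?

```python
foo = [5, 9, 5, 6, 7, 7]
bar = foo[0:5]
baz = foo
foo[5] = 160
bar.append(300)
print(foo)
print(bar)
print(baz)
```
[5, 9, 5, 6, 7, 160]
[5, 9, 5, 6, 7, 300]
[5, 9, 5, 6, 7, 160]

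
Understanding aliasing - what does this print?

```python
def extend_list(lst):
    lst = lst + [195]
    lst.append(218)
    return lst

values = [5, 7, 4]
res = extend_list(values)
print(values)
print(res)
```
[5, 7, 4]
[5, 7, 4, 195, 218]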